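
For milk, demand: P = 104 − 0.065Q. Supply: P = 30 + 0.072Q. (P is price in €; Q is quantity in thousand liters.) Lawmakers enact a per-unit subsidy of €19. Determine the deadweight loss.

Competitive equilibrium: 104 − 0.065Q = 30 + 0.072Q → Q* = 540.146, P* = 68.8905.
The subsidy lowers effective supply by 19: P = 11 + 0.072Q.
New quantity: 104 − 0.065Q = 11 + 0.072Q → Q' = 678.8321.
Overproduction ΔQ = 678.8321 − 540.146 = 138.6861; wedge = subsidy = 19.
Welfare loss = ½ × 138.6861 × 19 = €1317.52 thousand.

€1317.52 thousand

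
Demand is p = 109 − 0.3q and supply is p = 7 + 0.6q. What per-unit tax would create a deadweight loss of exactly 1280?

48

Competitive equilibrium: 109 − 0.3q = 7 + 0.6q → q* = 113.3333, p* = 75.
A tax t gives Δq = t/0.9 and wedge t, so DWL = t²/1.8.
t²/1.8 = 1280 → t² = 2304 → t = 48.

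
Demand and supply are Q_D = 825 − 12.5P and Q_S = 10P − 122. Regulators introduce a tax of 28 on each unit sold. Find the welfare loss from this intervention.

2177.78

In inverse form: demand P = 66 − 0.08Q, supply P = 12.2 + 0.1Q.
Competitive equilibrium: 66 − 0.08Q = 12.2 + 0.1Q → Q* = 298.8889, P* = 42.0889.
With the tax, the buyer price exceeds the seller price by 28: (66 − 0.08Q) − (12.2 + 0.1Q) = 28 → Q' = 143.3333.
ΔQ = 298.8889 − 143.3333 = 155.5556; the wedge equals the tax, 28.
DWL = ½ × 155.5556 × 28 = 2177.78.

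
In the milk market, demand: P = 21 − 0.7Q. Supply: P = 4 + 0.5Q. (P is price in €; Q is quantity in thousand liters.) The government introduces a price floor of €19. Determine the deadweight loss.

Competitive equilibrium: 21 − 0.7Q = 4 + 0.5Q → Q* = 14.1667, P* = 11.0833.
At the floor P = 19, quantity demanded = (21 − 19)/0.7 = 2.8571.
Sellers' marginal cost at Q' = 2.8571: 4 + 0.5·2.8571 = 5.4286.
ΔQ = 14.1667 − 2.8571 = 11.3096; wedge = 19 − 5.4286 = 13.5714.
DWL = ½ × 11.3096 × 13.5714 = €76.74 thousand.

€76.74 thousand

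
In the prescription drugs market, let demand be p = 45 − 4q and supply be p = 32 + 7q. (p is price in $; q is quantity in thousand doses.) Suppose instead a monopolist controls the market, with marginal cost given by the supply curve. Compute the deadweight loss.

Competitive equilibrium: 45 − 4q = 32 + 7q → q* = 1.1818, p* = 40.2727.
Marginal revenue: MR = 45 − 8q. Set MR = MC: 45 − 8q = 32 + 7q → q_m = 0.8667.
Price p_m = 45 − 4·0.8667 = 41.5332; MC(q_m) = 32 + 7·0.8667 = 38.0669.
Competitive q* = 1.1818, so Δq = 0.3151; wedge = 41.5332 − 38.0669 = 3.4663.
Welfare loss = ½ × 0.3151 × 3.4663 = $0.55 thousand.

$0.55 thousand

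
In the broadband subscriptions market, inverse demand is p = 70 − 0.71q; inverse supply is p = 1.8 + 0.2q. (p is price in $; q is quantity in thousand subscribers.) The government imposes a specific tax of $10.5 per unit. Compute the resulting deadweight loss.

Competitive equilibrium: 70 − 0.71q = 1.8 + 0.2q → q* = 74.9451, p* = 16.789.
With the tax, the buyer price exceeds the seller price by 10.5: (70 − 0.71q) − (1.8 + 0.2q) = 10.5 → q' = 63.4066.
Δq = 74.9451 − 63.4066 = 11.5385; the wedge equals the tax, 10.5.
Welfare loss = ½ × 11.5385 × 10.5 = $60.58 thousand.

$60.58 thousand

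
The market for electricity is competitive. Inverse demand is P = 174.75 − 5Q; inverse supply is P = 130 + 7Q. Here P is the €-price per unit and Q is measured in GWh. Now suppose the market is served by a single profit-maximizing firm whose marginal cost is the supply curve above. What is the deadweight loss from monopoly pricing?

€7.22

Competitive equilibrium: 174.75 − 5Q = 130 + 7Q → Q* = 3.7292, P* = 156.1042.
Marginal revenue: MR = 174.75 − 10Q. Set MR = MC: 174.75 − 10Q = 130 + 7Q → Q_m = 2.6324.
Price P_m = 174.75 − 5·2.6324 = 161.588; MC(Q_m) = 130 + 7·2.6324 = 148.4268.
Competitive Q* = 3.7292, so ΔQ = 1.0968; wedge = 161.588 − 148.4268 = 13.1612.
Welfare loss = ½ × 1.0968 × 13.1612 = €7.22.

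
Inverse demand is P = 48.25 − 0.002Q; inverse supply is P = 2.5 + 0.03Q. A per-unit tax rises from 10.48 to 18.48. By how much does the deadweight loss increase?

3620

Competitive equilibrium: 48.25 − 0.002Q = 2.5 + 0.03Q → Q* = 1429.6875, P* = 45.3906.
For a per-unit tax t: ΔQ = t/0.032, so DWL = ½·t·(t/0.032) = t²/0.064.
At t = 10.48: DWL = 1716.1. At t = 18.48: DWL = 5336.1.
Increase = 5336.1 − 1716.1 = 3620.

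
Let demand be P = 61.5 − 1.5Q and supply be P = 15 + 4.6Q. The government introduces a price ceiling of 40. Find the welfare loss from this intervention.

14.60

Competitive equilibrium: 61.5 − 1.5Q = 15 + 4.6Q → Q* = 7.623, P* = 50.0656.
At the ceiling P = 40, quantity supplied = (40 − 15)/4.6 = 5.4348.
Willingness to pay at Q' = 5.4348: 61.5 − 1.5·5.4348 = 53.3478.
ΔQ = 7.623 − 5.4348 = 2.1882; wedge = 53.3478 − 40 = 13.3478.
Welfare loss = ½ × 2.1882 × 13.3478 = 14.60.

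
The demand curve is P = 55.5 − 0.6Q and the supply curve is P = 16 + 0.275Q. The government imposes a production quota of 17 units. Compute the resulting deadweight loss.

346.51

Competitive equilibrium: 55.5 − 0.6Q = 16 + 0.275Q → Q* = 45.1429, P* = 28.4143.
At Q = 17: demand price = 55.5 − 0.6·17 = 45.3; supply price = 16 + 0.275·17 = 20.675.
ΔQ = 45.1429 − 17 = 28.1429; wedge = 45.3 − 20.675 = 24.625.
Deadweight loss = ½ × 28.1429 × 24.625 = 346.51.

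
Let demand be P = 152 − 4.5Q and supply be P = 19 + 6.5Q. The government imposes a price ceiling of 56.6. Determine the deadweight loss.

Competitive equilibrium: 152 − 4.5Q = 19 + 6.5Q → Q* = 12.0909, P* = 97.5909.
At the ceiling P = 56.6, quantity supplied = (56.6 − 19)/6.5 = 5.7846.
Willingness to pay at Q' = 5.7846: 152 − 4.5·5.7846 = 125.9693.
ΔQ = 12.0909 − 5.7846 = 6.3063; wedge = 125.9693 − 56.6 = 69.3693.
Deadweight loss = ½ × 6.3063 × 69.3693 = 218.73.

218.73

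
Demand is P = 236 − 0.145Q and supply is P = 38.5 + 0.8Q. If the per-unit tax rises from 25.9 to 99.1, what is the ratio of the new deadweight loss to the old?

14.640

Competitive equilibrium: 236 − 0.145Q = 38.5 + 0.8Q → Q* = 208.9947, P* = 205.6958.
For a per-unit tax t: ΔQ = t/0.945, so DWL = ½·t·(t/0.945) = t²/1.89.
At t = 25.9: DWL = 354.926. At t = 99.1: DWL = 5196.196.
Ratio = (99.1/25.9)² = 14.640.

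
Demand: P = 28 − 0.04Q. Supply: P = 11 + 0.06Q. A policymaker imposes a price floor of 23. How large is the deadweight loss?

Competitive equilibrium: 28 − 0.04Q = 11 + 0.06Q → Q* = 170, P* = 21.2.
At the floor P = 23, quantity demanded = (28 − 23)/0.04 = 125.
Sellers' marginal cost at Q' = 125: 11 + 0.06·125 = 18.5.
ΔQ = 170 − 125 = 45; wedge = 23 − 18.5 = 4.5.
Deadweight loss = ½ × 45 × 4.5 = 101.25.

101.25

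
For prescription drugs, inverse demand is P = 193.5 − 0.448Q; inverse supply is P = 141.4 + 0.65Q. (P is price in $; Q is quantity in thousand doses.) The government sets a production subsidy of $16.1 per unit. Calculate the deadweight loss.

Competitive equilibrium: 193.5 − 0.448Q = 141.4 + 0.65Q → Q* = 47.4499, P* = 172.2424.
The subsidy lowers effective supply by 16.1: P = 125.3 + 0.65Q.
New quantity: 193.5 − 0.448Q = 125.3 + 0.65Q → Q' = 62.1129.
Overproduction ΔQ = 62.1129 − 47.4499 = 14.663; wedge = subsidy = 16.1.
Deadweight loss = ½ × 14.663 × 16.1 = $118.04 thousand.

$118.04 thousand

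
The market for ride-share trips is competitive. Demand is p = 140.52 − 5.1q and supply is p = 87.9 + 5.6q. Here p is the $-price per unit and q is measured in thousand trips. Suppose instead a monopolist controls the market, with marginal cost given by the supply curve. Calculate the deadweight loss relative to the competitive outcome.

$13.48 thousand

Competitive equilibrium: 140.52 − 5.1q = 87.9 + 5.6q → q* = 4.9178, p* = 115.4394.
Marginal revenue: MR = 140.52 − 10.2q. Set MR = MC: 140.52 − 10.2q = 87.9 + 5.6q → q_m = 3.3304.
Price p_m = 140.52 − 5.1·3.3304 = 123.535; MC(q_m) = 87.9 + 5.6·3.3304 = 106.5502.
Competitive q* = 4.9178, so Δq = 1.5874; wedge = 123.535 − 106.5502 = 16.9848.
Deadweight loss = ½ × 1.5874 × 16.9848 = $13.48 thousand.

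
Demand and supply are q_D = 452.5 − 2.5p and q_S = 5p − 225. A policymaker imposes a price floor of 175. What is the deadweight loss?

13440.83

In inverse form: demand p = 181 − 0.4q, supply p = 45 + 0.2q.
Competitive equilibrium: 181 − 0.4q = 45 + 0.2q → q* = 226.66667, p* = 90.33333.
At the floor p = 175, quantity demanded = (181 − 175)/0.4 = 15.
Sellers' marginal cost at q' = 15: 45 + 0.2·15 = 48.
Δq = 226.66667 − 15 = 211.66667; wedge = 175 − 48 = 127.
Welfare loss = ½ × 211.66667 × 127 = 13440.83.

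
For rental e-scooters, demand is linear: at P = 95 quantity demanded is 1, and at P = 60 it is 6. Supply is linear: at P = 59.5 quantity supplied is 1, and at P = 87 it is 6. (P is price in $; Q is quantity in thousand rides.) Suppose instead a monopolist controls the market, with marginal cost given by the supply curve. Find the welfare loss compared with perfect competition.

Demand slope = (60 − 95)/(6 − 1) = −7, so P = 102 − 7Q.
Supply slope = (87 − 59.5)/(6 − 1) = 5.5, so P = 54 + 5.5Q.
Competitive equilibrium: 102 − 7Q = 54 + 5.5Q → Q* = 3.84, P* = 75.12.
Marginal revenue: MR = 102 − 14Q. Set MR = MC: 102 − 14Q = 54 + 5.5Q → Q_m = 2.4615.
Price P_m = 102 − 7·2.4615 = 84.7695; MC(Q_m) = 54 + 5.5·2.4615 = 67.5383.
Competitive Q* = 3.84, so ΔQ = 1.3785; wedge = 84.7695 − 67.5383 = 17.2312.
DWL = ½ × 1.3785 × 17.2312 = $11.88 thousand.

$11.88 thousand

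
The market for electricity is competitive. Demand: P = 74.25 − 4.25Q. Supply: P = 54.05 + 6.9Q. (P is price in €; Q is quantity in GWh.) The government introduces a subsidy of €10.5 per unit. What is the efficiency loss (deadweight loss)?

Competitive equilibrium: 74.25 − 4.25Q = 54.05 + 6.9Q → Q* = 1.8117, P* = 66.5504.
The subsidy lowers effective supply by 10.5: P = 43.55 + 6.9Q.
New quantity: 74.25 − 4.25Q = 43.55 + 6.9Q → Q' = 2.7534.
Overproduction ΔQ = 2.7534 − 1.8117 = 0.9417; wedge = subsidy = 10.5.
DWL = ½ × 0.9417 × 10.5 = €4.94.

€4.94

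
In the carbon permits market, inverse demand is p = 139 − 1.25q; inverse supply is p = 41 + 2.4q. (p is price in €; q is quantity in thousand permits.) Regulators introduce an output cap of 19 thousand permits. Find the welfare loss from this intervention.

Competitive equilibrium: 139 − 1.25q = 41 + 2.4q → q* = 26.8493, p* = 105.4384.
At q = 19: demand price = 139 − 1.25·19 = 115.25; supply price = 41 + 2.4·19 = 86.6.
Δq = 26.8493 − 19 = 7.8493; wedge = 115.25 − 86.6 = 28.65.
Deadweight loss = ½ × 7.8493 × 28.65 = €112.44 thousand.

€112.44 thousand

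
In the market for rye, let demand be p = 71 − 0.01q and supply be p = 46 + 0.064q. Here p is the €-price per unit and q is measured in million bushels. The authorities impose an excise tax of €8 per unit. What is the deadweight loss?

Competitive equilibrium: 71 − 0.01q = 46 + 0.064q → q* = 337.8378, p* = 67.6216.
With the tax, the buyer price exceeds the seller price by 8: (71 − 0.01q) − (46 + 0.064q) = 8 → q' = 229.7297.
Δq = 337.8378 − 229.7297 = 108.1081; the wedge equals the tax, 8.
Deadweight loss = ½ × 108.1081 × 8 = €432.43 million.

€432.43 million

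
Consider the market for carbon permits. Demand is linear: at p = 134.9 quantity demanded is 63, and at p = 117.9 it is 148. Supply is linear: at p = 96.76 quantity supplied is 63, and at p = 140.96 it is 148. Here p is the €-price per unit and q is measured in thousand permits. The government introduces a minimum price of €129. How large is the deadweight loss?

€198.34 thousand

Demand slope = (117.9 − 134.9)/(148 − 63) = −0.2, so p = 147.5 − 0.2q.
Supply slope = (140.96 − 96.76)/(148 − 63) = 0.52, so p = 64 + 0.52q.
Competitive equilibrium: 147.5 − 0.2q = 64 + 0.52q → q* = 115.9722, p* = 124.3056.
At the floor p = 129, quantity demanded = (147.5 − 129)/0.2 = 92.5.
Sellers' marginal cost at q' = 92.5: 64 + 0.52·92.5 = 112.1.
Δq = 115.9722 − 92.5 = 23.4722; wedge = 129 − 112.1 = 16.9.
Deadweight loss = ½ × 23.4722 × 16.9 = €198.34 thousand.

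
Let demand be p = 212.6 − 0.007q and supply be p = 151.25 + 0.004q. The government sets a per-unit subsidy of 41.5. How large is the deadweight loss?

Competitive equilibrium: 212.6 − 0.007q = 151.25 + 0.004q → q* = 5577.2727, p* = 173.5591.
The subsidy lowers effective supply by 41.5: p = 109.75 + 0.004q.
New quantity: 212.6 − 0.007q = 109.75 + 0.004q → q' = 9350.
Overproduction Δq = 9350 − 5577.2727 = 3772.7273; wedge = subsidy = 41.5.
Welfare loss = ½ × 3772.7273 × 41.5 = 78284.09.

78284.09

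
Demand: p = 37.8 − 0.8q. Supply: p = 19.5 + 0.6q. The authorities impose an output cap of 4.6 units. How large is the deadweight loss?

50.24

Competitive equilibrium: 37.8 − 0.8q = 19.5 + 0.6q → q* = 13.0714, p* = 27.3429.
At q = 4.6: demand price = 37.8 − 0.8·4.6 = 34.12; supply price = 19.5 + 0.6·4.6 = 22.26.
Δq = 13.0714 − 4.6 = 8.4714; wedge = 34.12 − 22.26 = 11.86.
Deadweight loss = ½ × 8.4714 × 11.86 = 50.24.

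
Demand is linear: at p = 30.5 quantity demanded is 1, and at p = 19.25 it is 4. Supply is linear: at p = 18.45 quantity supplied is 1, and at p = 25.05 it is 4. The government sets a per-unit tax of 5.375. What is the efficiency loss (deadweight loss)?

Demand slope = (19.25 − 30.5)/(4 − 1) = −3.75, so p = 34.25 − 3.75q.
Supply slope = (25.05 − 18.45)/(4 − 1) = 2.2, so p = 16.25 + 2.2q.
Competitive equilibrium: 34.25 − 3.75q = 16.25 + 2.2q → q* = 3.0252, p* = 22.9055.
With the tax, the buyer price exceeds the seller price by 5.375: (34.25 − 3.75q) − (16.25 + 2.2q) = 5.375 → q' = 2.1218.
Δq = 3.0252 − 2.1218 = 0.9034; the wedge equals the tax, 5.375.
The triangle = ½ × 0.9034 × 5.375 = 2.43.

2.43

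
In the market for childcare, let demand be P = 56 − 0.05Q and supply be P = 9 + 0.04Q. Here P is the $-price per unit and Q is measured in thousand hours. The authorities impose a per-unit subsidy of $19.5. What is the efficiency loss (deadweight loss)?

$2112.50 thousand

Competitive equilibrium: 56 − 0.05Q = 9 + 0.04Q → Q* = 522.2222, P* = 29.8889.
The subsidy lowers effective supply by 19.5: P = 0.04Q − 10.5.
New quantity: 56 − 0.05Q = 0.04Q − 10.5 → Q' = 738.8889.
Overproduction ΔQ = 738.8889 − 522.2222 = 216.6667; wedge = subsidy = 19.5.
Welfare loss = ½ × 216.6667 × 19.5 = $2112.50 thousand.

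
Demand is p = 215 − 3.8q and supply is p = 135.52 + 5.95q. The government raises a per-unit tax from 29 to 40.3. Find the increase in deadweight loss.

40.16

Competitive equilibrium: 215 − 3.8q = 135.52 + 5.95q → q* = 8.1518, p* = 184.0232.
For a per-unit tax t: Δq = t/9.75, so DWL = ½·t·(t/9.75) = t²/19.5.
At t = 29: DWL = 43.128. At t = 40.3: DWL = 83.287.
Increase = 83.287 − 43.128 = 40.16.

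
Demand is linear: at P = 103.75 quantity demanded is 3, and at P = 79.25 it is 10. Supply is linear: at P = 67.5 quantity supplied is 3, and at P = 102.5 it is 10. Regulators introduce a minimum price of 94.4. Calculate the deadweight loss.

10.79

Demand slope = (79.25 − 103.75)/(10 − 3) = −3.5, so P = 114.25 − 3.5Q.
Supply slope = (102.5 − 67.5)/(10 − 3) = 5, so P = 52.5 + 5Q.
Competitive equilibrium: 114.25 − 3.5Q = 52.5 + 5Q → Q* = 7.2647, P* = 88.8235.
At the floor P = 94.4, quantity demanded = (114.25 − 94.4)/3.5 = 5.6714.
Sellers' marginal cost at Q' = 5.6714: 52.5 + 5·5.6714 = 80.857.
ΔQ = 7.2647 − 5.6714 = 1.5933; wedge = 94.4 − 80.857 = 13.543.
The triangle = ½ × 1.5933 × 13.543 = 10.79.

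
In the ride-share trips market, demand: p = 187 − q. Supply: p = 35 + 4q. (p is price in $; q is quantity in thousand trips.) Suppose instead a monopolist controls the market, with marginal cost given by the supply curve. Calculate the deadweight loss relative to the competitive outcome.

Competitive equilibrium: 187 − q = 35 + 4q → q* = 30.4, p* = 156.6.
Marginal revenue: MR = 187 − 2q. Set MR = MC: 187 − 2q = 35 + 4q → q_m = 25.3333.
Price p_m = 187 − 1·25.3333 = 161.6667; MC(q_m) = 35 + 4·25.3333 = 136.3332.
Competitive q* = 30.4, so Δq = 5.0667; wedge = 161.6667 − 136.3332 = 25.3335.
Welfare loss = ½ × 5.0667 × 25.3335 = $64.18 thousand.

$64.18 thousand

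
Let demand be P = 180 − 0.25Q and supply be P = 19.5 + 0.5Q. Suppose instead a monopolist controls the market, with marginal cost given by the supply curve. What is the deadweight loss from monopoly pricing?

Competitive equilibrium: 180 − 0.25Q = 19.5 + 0.5Q → Q* = 214, P* = 126.5.
Marginal revenue: MR = 180 − 0.5Q. Set MR = MC: 180 − 0.5Q = 19.5 + 0.5Q → Q_m = 160.5.
Price P_m = 180 − 0.25·160.5 = 139.875; MC(Q_m) = 19.5 + 0.5·160.5 = 99.75.
Competitive Q* = 214, so ΔQ = 53.5; wedge = 139.875 − 99.75 = 40.125.
Deadweight loss = ½ × 53.5 × 40.125 = 1073.34.

1073.34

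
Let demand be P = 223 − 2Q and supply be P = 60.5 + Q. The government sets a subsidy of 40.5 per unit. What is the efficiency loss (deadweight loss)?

273.375

Competitive equilibrium: 223 − 2Q = 60.5 + Q → Q* = 54.1667, P* = 114.6667.
The subsidy lowers effective supply by 40.5: P = 20 + Q.
New quantity: 223 − 2Q = 20 + Q → Q' = 67.6667.
Overproduction ΔQ = 67.6667 − 54.1667 = 13.5; wedge = subsidy = 40.5.
Deadweight loss = ½ × 13.5 × 40.5 = 273.375.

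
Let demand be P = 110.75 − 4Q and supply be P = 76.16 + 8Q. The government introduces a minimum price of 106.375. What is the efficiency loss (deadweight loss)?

19.20

Competitive equilibrium: 110.75 − 4Q = 76.16 + 8Q → Q* = 2.8825, P* = 99.22.
At the floor P = 106.375, quantity demanded = (110.75 − 106.375)/4 = 1.0938.
Sellers' marginal cost at Q' = 1.0938: 76.16 + 8·1.0938 = 84.9104.
ΔQ = 2.8825 − 1.0938 = 1.7887; wedge = 106.375 − 84.9104 = 21.4646.
DWL = ½ × 1.7887 × 21.4646 = 19.20.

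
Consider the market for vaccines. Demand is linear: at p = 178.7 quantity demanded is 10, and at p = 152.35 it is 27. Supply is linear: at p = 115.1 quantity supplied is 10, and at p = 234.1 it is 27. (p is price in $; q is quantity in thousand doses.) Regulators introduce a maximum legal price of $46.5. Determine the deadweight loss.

Demand slope = (152.35 − 178.7)/(27 − 10) = −1.55, so p = 194.2 − 1.55q.
Supply slope = (234.1 − 115.1)/(27 − 10) = 7, so p = 45.1 + 7q.
Competitive equilibrium: 194.2 − 1.55q = 45.1 + 7q → q* = 17.4386, p* = 167.1702.
At the ceiling p = 46.5, quantity supplied = (46.5 − 45.1)/7 = 0.2.
Willingness to pay at q' = 0.2: 194.2 − 1.55·0.2 = 193.89.
Δq = 17.4386 − 0.2 = 17.2386; wedge = 193.89 − 46.5 = 147.39.
The triangle = ½ × 17.2386 × 147.39 = $1270.40 thousand.

$1270.40 thousand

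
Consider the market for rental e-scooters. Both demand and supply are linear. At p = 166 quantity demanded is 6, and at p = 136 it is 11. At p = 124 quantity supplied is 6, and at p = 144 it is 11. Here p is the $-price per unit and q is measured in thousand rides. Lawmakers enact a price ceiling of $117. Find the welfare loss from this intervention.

$177.01 thousand

Demand slope = (136 − 166)/(11 − 6) = −6, so p = 202 − 6q.
Supply slope = (144 − 124)/(11 − 6) = 4, so p = 100 + 4q.
Competitive equilibrium: 202 − 6q = 100 + 4q → q* = 10.2, p* = 140.8.
At the ceiling p = 117, quantity supplied = (117 − 100)/4 = 4.25.
Willingness to pay at q' = 4.25: 202 − 6·4.25 = 176.5.
Δq = 10.2 − 4.25 = 5.95; wedge = 176.5 − 117 = 59.5.
Deadweight loss = ½ × 5.95 × 59.5 = $177.01 thousand.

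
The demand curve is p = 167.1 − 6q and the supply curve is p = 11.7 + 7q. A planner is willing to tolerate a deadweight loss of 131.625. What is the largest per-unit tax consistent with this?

58.5

Competitive equilibrium: 167.1 − 6q = 11.7 + 7q → q* = 11.9538, p* = 95.3769.
A tax t gives Δq = t/13 and wedge t, so DWL = t²/26.
t²/26 = 131.625 → t² = 3422.25 → t = 58.5.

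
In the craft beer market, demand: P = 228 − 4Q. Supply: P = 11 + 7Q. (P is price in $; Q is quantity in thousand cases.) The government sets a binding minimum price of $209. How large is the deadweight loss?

Competitive equilibrium: 228 − 4Q = 11 + 7Q → Q* = 19.72727, P* = 149.09091.
At the floor P = 209, quantity demanded = (228 − 209)/4 = 4.75.
Sellers' marginal cost at Q' = 4.75: 11 + 7·4.75 = 44.25.
ΔQ = 19.72727 − 4.75 = 14.97727; wedge = 209 − 44.25 = 164.75.
Welfare loss = ½ × 14.97727 × 164.75 = $1233.75 thousand.

$1233.75 thousand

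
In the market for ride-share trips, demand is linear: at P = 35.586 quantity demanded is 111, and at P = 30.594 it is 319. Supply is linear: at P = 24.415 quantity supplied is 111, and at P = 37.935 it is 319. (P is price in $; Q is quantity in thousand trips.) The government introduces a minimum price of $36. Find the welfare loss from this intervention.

Demand slope = (30.594 − 35.586)/(319 − 111) = −0.024, so P = 38.25 − 0.024Q.
Supply slope = (37.935 − 24.415)/(319 − 111) = 0.065, so P = 17.2 + 0.065Q.
Competitive equilibrium: 38.25 − 0.024Q = 17.2 + 0.065Q → Q* = 236.51685, P* = 32.5736.
At the floor P = 36, quantity demanded = (38.25 − 36)/0.024 = 93.75.
Sellers' marginal cost at Q' = 93.75: 17.2 + 0.065·93.75 = 23.29375.
ΔQ = 236.51685 − 93.75 = 142.76685; wedge = 36 − 23.29375 = 12.70625.
Welfare loss = ½ × 142.76685 × 12.70625 = $907.02 thousand.

$907.02 thousand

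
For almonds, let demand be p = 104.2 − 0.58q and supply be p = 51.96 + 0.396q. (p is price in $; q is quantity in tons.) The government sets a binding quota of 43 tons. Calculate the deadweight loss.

$54.05

Competitive equilibrium: 104.2 − 0.58q = 51.96 + 0.396q → q* = 53.5246, p* = 73.1557.
At q = 43: demand price = 104.2 − 0.58·43 = 79.26; supply price = 51.96 + 0.396·43 = 68.988.
Δq = 53.5246 − 43 = 10.5246; wedge = 79.26 − 68.988 = 10.272.
The triangle = ½ × 10.5246 × 10.272 = $54.05.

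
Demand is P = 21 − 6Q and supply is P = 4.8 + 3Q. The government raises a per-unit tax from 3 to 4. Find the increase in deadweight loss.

Competitive equilibrium: 21 − 6Q = 4.8 + 3Q → Q* = 1.8, P* = 10.2.
For a per-unit tax t: ΔQ = t/9, so DWL = ½·t·(t/9) = t²/18.
At t = 3: DWL = 0.5. At t = 4: DWL = 0.889.
Increase = 0.889 − 0.5 = 0.39.

0.39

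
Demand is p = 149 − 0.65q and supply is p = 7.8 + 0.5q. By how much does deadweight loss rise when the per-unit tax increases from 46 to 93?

2840.43

Competitive equilibrium: 149 − 0.65q = 7.8 + 0.5q → q* = 122.7826, p* = 69.1913.
For a per-unit tax t: Δq = t/1.15, so DWL = ½·t·(t/1.15) = t²/2.3.
At t = 46: DWL = 920. At t = 93: DWL = 3760.4348.
Increase = 3760.4348 − 920 = 2840.43.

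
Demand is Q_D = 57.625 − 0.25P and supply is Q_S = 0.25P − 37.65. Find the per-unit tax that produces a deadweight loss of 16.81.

16.4

In inverse form: demand P = 230.5 − 4Q, supply P = 150.6 + 4Q.
Competitive equilibrium: 230.5 − 4Q = 150.6 + 4Q → Q* = 9.9875, P* = 190.55.
A tax t gives ΔQ = t/8 and wedge t, so DWL = t²/16.
t²/16 = 16.81 → t² = 268.96 → t = 16.4.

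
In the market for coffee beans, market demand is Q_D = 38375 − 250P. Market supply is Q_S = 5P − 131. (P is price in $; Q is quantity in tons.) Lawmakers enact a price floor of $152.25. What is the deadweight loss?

$9898.54

In inverse form: demand P = 153.5 − 0.004Q, supply P = 26.2 + 0.2Q.
Competitive equilibrium: 153.5 − 0.004Q = 26.2 + 0.2Q → Q* = 624.0196, P* = 151.0039.
At the floor P = 152.25, quantity demanded = (153.5 − 152.25)/0.004 = 312.5.
Sellers' marginal cost at Q' = 312.5: 26.2 + 0.2·312.5 = 88.7.
ΔQ = 624.0196 − 312.5 = 311.5196; wedge = 152.25 − 88.7 = 63.55.
DWL = ½ × 311.5196 × 63.55 = $9898.54.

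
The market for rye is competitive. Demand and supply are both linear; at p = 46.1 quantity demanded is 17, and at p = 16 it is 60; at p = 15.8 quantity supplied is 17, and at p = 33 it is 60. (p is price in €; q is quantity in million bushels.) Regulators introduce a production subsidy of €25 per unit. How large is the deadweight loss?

Demand slope = (16 − 46.1)/(60 − 17) = −0.7, so p = 58 − 0.7q.
Supply slope = (33 − 15.8)/(60 − 17) = 0.4, so p = 9 + 0.4q.
Competitive equilibrium: 58 − 0.7q = 9 + 0.4q → q* = 44.5455, p* = 26.8182.
The subsidy lowers effective supply by 25: p = 0.4q − 16.
New quantity: 58 − 0.7q = 0.4q − 16 → q' = 67.2727.
Overproduction Δq = 67.2727 − 44.5455 = 22.7272; wedge = subsidy = 25.
Welfare loss = ½ × 22.7272 × 25 = €284.09 million.

€284.09 million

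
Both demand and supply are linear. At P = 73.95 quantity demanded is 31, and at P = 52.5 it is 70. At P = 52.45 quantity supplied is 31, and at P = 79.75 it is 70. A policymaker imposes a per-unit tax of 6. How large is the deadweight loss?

14.40

Demand slope = (52.5 − 73.95)/(70 − 31) = −0.55, so P = 91 − 0.55Q.
Supply slope = (79.75 − 52.45)/(70 − 31) = 0.7, so P = 30.75 + 0.7Q.
Competitive equilibrium: 91 − 0.55Q = 30.75 + 0.7Q → Q* = 48.2, P* = 64.49.
With the tax, the buyer price exceeds the seller price by 6: (91 − 0.55Q) − (30.75 + 0.7Q) = 6 → Q' = 43.4.
ΔQ = 48.2 − 43.4 = 4.8; the wedge equals the tax, 6.
Welfare loss = ½ × 4.8 × 6 = 14.40.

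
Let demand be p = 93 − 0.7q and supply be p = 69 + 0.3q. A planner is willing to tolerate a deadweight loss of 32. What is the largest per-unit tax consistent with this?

8

Competitive equilibrium: 93 − 0.7q = 69 + 0.3q → q* = 24, p* = 76.2.
A tax t gives Δq = t/1 and wedge t, so DWL = t²/2.
t²/2 = 32 → t² = 64 → t = 8.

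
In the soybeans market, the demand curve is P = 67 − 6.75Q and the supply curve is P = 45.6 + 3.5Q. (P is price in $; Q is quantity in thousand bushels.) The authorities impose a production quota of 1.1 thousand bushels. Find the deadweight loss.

$5 thousand

Competitive equilibrium: 67 − 6.75Q = 45.6 + 3.5Q → Q* = 2.0878, P* = 52.9073.
At Q = 1.1: demand price = 67 − 6.75·1.1 = 59.575; supply price = 45.6 + 3.5·1.1 = 49.45.
ΔQ = 2.0878 − 1.1 = 0.9878; wedge = 59.575 − 49.45 = 10.125.
DWL = ½ × 0.9878 × 10.125 = $5 thousand.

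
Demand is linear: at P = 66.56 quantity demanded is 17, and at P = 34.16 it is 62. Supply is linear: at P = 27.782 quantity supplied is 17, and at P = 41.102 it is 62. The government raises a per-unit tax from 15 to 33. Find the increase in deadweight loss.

Demand slope = (34.16 − 66.56)/(62 − 17) = −0.72, so P = 78.8 − 0.72Q.
Supply slope = (41.102 − 27.782)/(62 − 17) = 0.296, so P = 22.75 + 0.296Q.
Competitive equilibrium: 78.8 − 0.72Q = 22.75 + 0.296Q → Q* = 55.1673, P* = 39.0795.
For a per-unit tax t: ΔQ = t/1.016, so DWL = ½·t·(t/1.016) = t²/2.032.
At t = 15: DWL = 110.728. At t = 33: DWL = 535.925.
Increase = 535.925 − 110.728 = 425.20.

425.20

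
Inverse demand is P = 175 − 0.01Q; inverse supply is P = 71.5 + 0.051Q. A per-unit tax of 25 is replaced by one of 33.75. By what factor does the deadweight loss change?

1.8225

Competitive equilibrium: 175 − 0.01Q = 71.5 + 0.051Q → Q* = 1696.7213, P* = 158.0328.
For a per-unit tax t: ΔQ = t/0.061, so DWL = ½·t·(t/0.061) = t²/0.122.
At t = 25: DWL = 5122.951. At t = 33.75: DWL = 9336.578.
Ratio = (33.75/25)² = 1.8225.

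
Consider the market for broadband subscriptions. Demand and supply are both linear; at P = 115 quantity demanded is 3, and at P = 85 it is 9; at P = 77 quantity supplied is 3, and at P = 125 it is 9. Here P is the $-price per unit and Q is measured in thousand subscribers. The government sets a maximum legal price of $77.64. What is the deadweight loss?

Demand slope = (85 − 115)/(9 − 3) = −5, so P = 130 − 5Q.
Supply slope = (125 − 77)/(9 − 3) = 8, so P = 53 + 8Q.
Competitive equilibrium: 130 − 5Q = 53 + 8Q → Q* = 5.9231, P* = 100.3846.
At the ceiling P = 77.64, quantity supplied = (77.64 − 53)/8 = 3.08.
Willingness to pay at Q' = 3.08: 130 − 5·3.08 = 114.6.
ΔQ = 5.9231 − 3.08 = 2.8431; wedge = 114.6 − 77.64 = 36.96.
The triangle = ½ × 2.8431 × 36.96 = $52.54 thousand.

$52.54 thousand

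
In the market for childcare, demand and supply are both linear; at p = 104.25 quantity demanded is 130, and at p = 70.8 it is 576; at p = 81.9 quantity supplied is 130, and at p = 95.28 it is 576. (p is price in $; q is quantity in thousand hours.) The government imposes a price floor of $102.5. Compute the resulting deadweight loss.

Demand slope = (70.8 − 104.25)/(576 − 130) = −0.075, so p = 114 − 0.075q.
Supply slope = (95.28 − 81.9)/(576 − 130) = 0.03, so p = 78 + 0.03q.
Competitive equilibrium: 114 − 0.075q = 78 + 0.03q → q* = 342.8571, p* = 88.2857.
At the floor p = 102.5, quantity demanded = (114 − 102.5)/0.075 = 153.3333.
Sellers' marginal cost at q' = 153.3333: 78 + 0.03·153.3333 = 82.6.
Δq = 342.8571 − 153.3333 = 189.5238; wedge = 102.5 − 82.6 = 19.9.
Welfare loss = ½ × 189.5238 × 19.9 = $1885.76 thousand.

$1885.76 thousand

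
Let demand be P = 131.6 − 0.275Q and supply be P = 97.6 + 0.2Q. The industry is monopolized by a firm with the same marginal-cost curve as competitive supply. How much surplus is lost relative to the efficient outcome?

Competitive equilibrium: 131.6 − 0.275Q = 97.6 + 0.2Q → Q* = 71.5789, P* = 111.9158.
Marginal revenue: MR = 131.6 − 0.55Q. Set MR = MC: 131.6 − 0.55Q = 97.6 + 0.2Q → Q_m = 45.3333.
Price P_m = 131.6 − 0.275·45.3333 = 119.1333; MC(Q_m) = 97.6 + 0.2·45.3333 = 106.6667.
Competitive Q* = 71.5789, so ΔQ = 26.2456; wedge = 119.1333 − 106.6667 = 12.4666.
Deadweight loss = ½ × 26.2456 × 12.4666 = 163.60.

163.60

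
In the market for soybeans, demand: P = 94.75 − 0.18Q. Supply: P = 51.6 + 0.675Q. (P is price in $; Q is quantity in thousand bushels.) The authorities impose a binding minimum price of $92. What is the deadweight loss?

Competitive equilibrium: 94.75 − 0.18Q = 51.6 + 0.675Q → Q* = 50.4678, P* = 85.6658.
At the floor P = 92, quantity demanded = (94.75 − 92)/0.18 = 15.2778.
Sellers' marginal cost at Q' = 15.2778: 51.6 + 0.675·15.2778 = 61.9125.
ΔQ = 50.4678 − 15.2778 = 35.19; wedge = 92 − 61.9125 = 30.0875.
The triangle = ½ × 35.19 × 30.0875 = $529.39 thousand.

$529.39 thousand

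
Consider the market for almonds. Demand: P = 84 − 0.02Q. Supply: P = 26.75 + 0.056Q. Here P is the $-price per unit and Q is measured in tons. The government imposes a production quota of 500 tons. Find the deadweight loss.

$2437.91

Competitive equilibrium: 84 − 0.02Q = 26.75 + 0.056Q → Q* = 753.2895, P* = 68.9342.
At Q = 500: demand price = 84 − 0.02·500 = 74; supply price = 26.75 + 0.056·500 = 54.75.
ΔQ = 753.2895 − 500 = 253.2895; wedge = 74 − 54.75 = 19.25.
Deadweight loss = ½ × 253.2895 × 19.25 = $2437.91.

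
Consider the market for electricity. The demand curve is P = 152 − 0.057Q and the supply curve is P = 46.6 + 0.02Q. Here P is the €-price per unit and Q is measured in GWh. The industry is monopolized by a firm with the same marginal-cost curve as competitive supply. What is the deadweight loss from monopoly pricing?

€13052.71

Competitive equilibrium: 152 − 0.057Q = 46.6 + 0.02Q → Q* = 1368.83117, P* = 73.97662.
Marginal revenue: MR = 152 − 0.114Q. Set MR = MC: 152 − 0.114Q = 46.6 + 0.02Q → Q_m = 786.56716.
Price P_m = 152 − 0.057·786.56716 = 107.16567; MC(Q_m) = 46.6 + 0.02·786.56716 = 62.33134.
Competitive Q* = 1368.83117, so ΔQ = 582.26401; wedge = 107.16567 − 62.33134 = 44.83433.
DWL = ½ × 582.26401 × 44.83433 = €13052.71.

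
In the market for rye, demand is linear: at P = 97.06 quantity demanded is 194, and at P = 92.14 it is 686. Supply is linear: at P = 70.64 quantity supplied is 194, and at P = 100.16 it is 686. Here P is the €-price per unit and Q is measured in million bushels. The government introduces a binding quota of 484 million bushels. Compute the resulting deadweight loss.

Demand slope = (92.14 − 97.06)/(686 − 194) = −0.01, so P = 99 − 0.01Q.
Supply slope = (100.16 − 70.64)/(686 − 194) = 0.06, so P = 59 + 0.06Q.
Competitive equilibrium: 99 − 0.01Q = 59 + 0.06Q → Q* = 571.4286, P* = 93.2857.
At Q = 484: demand price = 99 − 0.01·484 = 94.16; supply price = 59 + 0.06·484 = 88.04.
ΔQ = 571.4286 − 484 = 87.4286; wedge = 94.16 − 88.04 = 6.12.
DWL = ½ × 87.4286 × 6.12 = €267.53 million.

€267.53 million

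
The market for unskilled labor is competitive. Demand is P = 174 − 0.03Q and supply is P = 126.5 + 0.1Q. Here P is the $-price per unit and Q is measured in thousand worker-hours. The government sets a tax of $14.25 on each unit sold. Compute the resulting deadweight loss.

$781.01 thousand

Competitive equilibrium: 174 − 0.03Q = 126.5 + 0.1Q → Q* = 365.3846, P* = 163.0385.
With the tax, the buyer price exceeds the seller price by 14.25: (174 − 0.03Q) − (126.5 + 0.1Q) = 14.25 → Q' = 255.7692.
ΔQ = 365.3846 − 255.7692 = 109.6154; the wedge equals the tax, 14.25.
Welfare loss = ½ × 109.6154 × 14.25 = $781.01 thousand.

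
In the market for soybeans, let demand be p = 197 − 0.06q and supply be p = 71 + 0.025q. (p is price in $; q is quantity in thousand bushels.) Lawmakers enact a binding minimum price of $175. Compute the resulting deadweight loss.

$52902.12 thousand

Competitive equilibrium: 197 − 0.06q = 71 + 0.025q → q* = 1482.35294, p* = 108.05882.
At the floor p = 175, quantity demanded = (197 − 175)/0.06 = 366.66667.
Sellers' marginal cost at q' = 366.66667: 71 + 0.025·366.66667 = 80.16667.
Δq = 1482.35294 − 366.66667 = 1115.68627; wedge = 175 − 80.16667 = 94.83333.
Deadweight loss = ½ × 1115.68627 × 94.83333 = $52902.12 thousand.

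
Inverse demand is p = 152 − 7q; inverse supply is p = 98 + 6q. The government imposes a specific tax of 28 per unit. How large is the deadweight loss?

Competitive equilibrium: 152 − 7q = 98 + 6q → q* = 4.1538, p* = 122.9231.
With the tax, the buyer price exceeds the seller price by 28: (152 − 7q) − (98 + 6q) = 28 → q' = 2.
Δq = 4.1538 − 2 = 2.1538; the wedge equals the tax, 28.
The triangle = ½ × 2.1538 × 28 = 30.15.

30.15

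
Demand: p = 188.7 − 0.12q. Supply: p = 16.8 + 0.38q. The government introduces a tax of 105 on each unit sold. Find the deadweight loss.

Competitive equilibrium: 188.7 − 0.12q = 16.8 + 0.38q → q* = 343.8, p* = 147.444.
With the tax, the buyer price exceeds the seller price by 105: (188.7 − 0.12q) − (16.8 + 0.38q) = 105 → q' = 133.8.
Δq = 343.8 − 133.8 = 210; the wedge equals the tax, 105.
Welfare loss = ½ × 210 × 105 = 11025.

11025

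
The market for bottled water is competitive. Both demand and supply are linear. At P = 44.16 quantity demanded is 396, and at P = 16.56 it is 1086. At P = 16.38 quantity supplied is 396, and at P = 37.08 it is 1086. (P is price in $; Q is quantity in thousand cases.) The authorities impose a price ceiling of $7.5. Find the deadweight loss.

$16801.79 thousand

Demand slope = (16.56 − 44.16)/(1086 − 396) = −0.04, so P = 60 − 0.04Q.
Supply slope = (37.08 − 16.38)/(1086 − 396) = 0.03, so P = 4.5 + 0.03Q.
Competitive equilibrium: 60 − 0.04Q = 4.5 + 0.03Q → Q* = 792.85714, P* = 28.28571.
At the ceiling P = 7.5, quantity supplied = (7.5 − 4.5)/0.03 = 100.
Willingness to pay at Q' = 100: 60 − 0.04·100 = 56.
ΔQ = 792.85714 − 100 = 692.85714; wedge = 56 − 7.5 = 48.5.
DWL = ½ × 692.85714 × 48.5 = $16801.79 thousand.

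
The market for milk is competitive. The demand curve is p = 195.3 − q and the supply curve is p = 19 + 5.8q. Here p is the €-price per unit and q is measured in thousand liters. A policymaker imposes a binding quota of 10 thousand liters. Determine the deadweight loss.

Competitive equilibrium: 195.3 − q = 19 + 5.8q → q* = 25.9265, p* = 169.3735.
At q = 10: demand price = 195.3 − 1·10 = 185.3; supply price = 19 + 5.8·10 = 77.
Δq = 25.9265 − 10 = 15.9265; wedge = 185.3 − 77 = 108.3.
Deadweight loss = ½ × 15.9265 × 108.3 = €862.42 thousand.

€862.42 thousand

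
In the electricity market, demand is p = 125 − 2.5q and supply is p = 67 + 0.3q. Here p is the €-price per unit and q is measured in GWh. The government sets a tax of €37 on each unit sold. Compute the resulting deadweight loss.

Competitive equilibrium: 125 − 2.5q = 67 + 0.3q → q* = 20.7143, p* = 73.2143.
With the tax, the buyer price exceeds the seller price by 37: (125 − 2.5q) − (67 + 0.3q) = 37 → q' = 7.5.
Δq = 20.7143 − 7.5 = 13.2143; the wedge equals the tax, 37.
Deadweight loss = ½ × 13.2143 × 37 = €244.46.

€244.46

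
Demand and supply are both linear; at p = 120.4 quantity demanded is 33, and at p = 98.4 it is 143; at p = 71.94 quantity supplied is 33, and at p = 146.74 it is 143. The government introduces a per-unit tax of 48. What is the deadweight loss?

Demand slope = (98.4 − 120.4)/(143 − 33) = −0.2, so p = 127 − 0.2q.
Supply slope = (146.74 − 71.94)/(143 − 33) = 0.68, so p = 49.5 + 0.68q.
Competitive equilibrium: 127 − 0.2q = 49.5 + 0.68q → q* = 88.0682, p* = 109.3864.
With the tax, the buyer price exceeds the seller price by 48: (127 − 0.2q) − (49.5 + 0.68q) = 48 → q' = 33.5227.
Δq = 88.0682 − 33.5227 = 54.5455; the wedge equals the tax, 48.
Deadweight loss = ½ × 54.5455 × 48 = 1309.09.

1309.09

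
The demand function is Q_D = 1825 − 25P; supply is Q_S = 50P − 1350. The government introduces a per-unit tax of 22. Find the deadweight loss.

In inverse form: demand P = 73 − 0.04Q, supply P = 27 + 0.02Q.
Competitive equilibrium: 73 − 0.04Q = 27 + 0.02Q → Q* = 766.6667, P* = 42.3333.
With the tax, the buyer price exceeds the seller price by 22: (73 − 0.04Q) − (27 + 0.02Q) = 22 → Q' = 400.
ΔQ = 766.6667 − 400 = 366.6667; the wedge equals the tax, 22.
DWL = ½ × 366.6667 × 22 = 4033.33.

4033.33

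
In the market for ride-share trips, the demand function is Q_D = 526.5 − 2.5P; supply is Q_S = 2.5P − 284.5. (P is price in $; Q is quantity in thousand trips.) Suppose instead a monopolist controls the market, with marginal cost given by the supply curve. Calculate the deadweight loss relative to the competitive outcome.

$650.71 thousand

In inverse form: demand P = 210.6 − 0.4Q, supply P = 113.8 + 0.4Q.
Competitive equilibrium: 210.6 − 0.4Q = 113.8 + 0.4Q → Q* = 121, P* = 162.2.
Marginal revenue: MR = 210.6 − 0.8Q. Set MR = MC: 210.6 − 0.8Q = 113.8 + 0.4Q → Q_m = 80.6667.
Price P_m = 210.6 − 0.4·80.6667 = 178.3333; MC(Q_m) = 113.8 + 0.4·80.6667 = 146.0667.
Competitive Q* = 121, so ΔQ = 40.3333; wedge = 178.3333 − 146.0667 = 32.2666.
DWL = ½ × 40.3333 × 32.2666 = $650.71 thousand.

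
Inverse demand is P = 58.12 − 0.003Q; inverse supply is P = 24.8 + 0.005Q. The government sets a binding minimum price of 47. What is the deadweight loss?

Competitive equilibrium: 58.12 − 0.003Q = 24.8 + 0.005Q → Q* = 4165, P* = 45.625.
At the floor P = 47, quantity demanded = (58.12 − 47)/0.003 = 3706.66667.
Sellers' marginal cost at Q' = 3706.66667: 24.8 + 0.005·3706.66667 = 43.33333.
ΔQ = 4165 − 3706.66667 = 458.33333; wedge = 47 − 43.33333 = 3.66667.
The triangle = ½ × 458.33333 × 3.66667 = 840.28.

840.28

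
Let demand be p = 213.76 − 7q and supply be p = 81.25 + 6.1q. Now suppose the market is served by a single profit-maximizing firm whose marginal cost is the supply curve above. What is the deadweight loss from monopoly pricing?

81.28

Competitive equilibrium: 213.76 − 7q = 81.25 + 6.1q → q* = 10.11527, p* = 142.95313.
Marginal revenue: MR = 213.76 − 14q. Set MR = MC: 213.76 − 14q = 81.25 + 6.1q → q_m = 6.59254.
Price p_m = 213.76 − 7·6.59254 = 167.61222; MC(q_m) = 81.25 + 6.1·6.59254 = 121.46449.
Competitive q* = 10.11527, so Δq = 3.52273; wedge = 167.61222 − 121.46449 = 46.14773.
The triangle = ½ × 3.52273 × 46.14773 = 81.28.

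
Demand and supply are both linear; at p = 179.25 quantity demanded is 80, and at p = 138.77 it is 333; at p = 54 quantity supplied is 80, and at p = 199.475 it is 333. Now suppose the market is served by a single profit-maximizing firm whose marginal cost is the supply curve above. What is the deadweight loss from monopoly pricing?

736.46

Demand slope = (138.77 − 179.25)/(333 − 80) = −0.16, so p = 192.05 − 0.16q.
Supply slope = (199.475 − 54)/(333 − 80) = 0.575, so p = 8 + 0.575q.
Competitive equilibrium: 192.05 − 0.16q = 8 + 0.575q → q* = 250.4082, p* = 151.9847.
Marginal revenue: MR = 192.05 − 0.32q. Set MR = MC: 192.05 − 0.32q = 8 + 0.575q → q_m = 205.6425.
Price p_m = 192.05 − 0.16·205.6425 = 159.1472; MC(q_m) = 8 + 0.575·205.6425 = 126.2444.
Competitive q* = 250.4082, so Δq = 44.7657; wedge = 159.1472 − 126.2444 = 32.9028.
DWL = ½ × 44.7657 × 32.9028 = 736.46.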